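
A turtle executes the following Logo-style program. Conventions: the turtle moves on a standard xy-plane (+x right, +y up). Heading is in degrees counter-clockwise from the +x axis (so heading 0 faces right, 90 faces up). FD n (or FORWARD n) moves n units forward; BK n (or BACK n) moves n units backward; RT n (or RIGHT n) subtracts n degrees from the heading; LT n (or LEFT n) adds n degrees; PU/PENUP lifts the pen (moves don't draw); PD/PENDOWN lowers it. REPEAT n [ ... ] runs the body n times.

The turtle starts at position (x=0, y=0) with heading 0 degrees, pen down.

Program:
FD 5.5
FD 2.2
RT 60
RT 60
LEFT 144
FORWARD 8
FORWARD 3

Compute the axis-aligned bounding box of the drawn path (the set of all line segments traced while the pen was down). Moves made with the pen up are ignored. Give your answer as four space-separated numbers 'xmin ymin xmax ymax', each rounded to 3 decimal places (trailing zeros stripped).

Answer: 0 0 17.749 4.474

Derivation:
Executing turtle program step by step:
Start: pos=(0,0), heading=0, pen down
FD 5.5: (0,0) -> (5.5,0) [heading=0, draw]
FD 2.2: (5.5,0) -> (7.7,0) [heading=0, draw]
RT 60: heading 0 -> 300
RT 60: heading 300 -> 240
LT 144: heading 240 -> 24
FD 8: (7.7,0) -> (15.008,3.254) [heading=24, draw]
FD 3: (15.008,3.254) -> (17.749,4.474) [heading=24, draw]
Final: pos=(17.749,4.474), heading=24, 4 segment(s) drawn

Segment endpoints: x in {0, 5.5, 7.7, 15.008, 17.749}, y in {0, 3.254, 4.474}
xmin=0, ymin=0, xmax=17.749, ymax=4.474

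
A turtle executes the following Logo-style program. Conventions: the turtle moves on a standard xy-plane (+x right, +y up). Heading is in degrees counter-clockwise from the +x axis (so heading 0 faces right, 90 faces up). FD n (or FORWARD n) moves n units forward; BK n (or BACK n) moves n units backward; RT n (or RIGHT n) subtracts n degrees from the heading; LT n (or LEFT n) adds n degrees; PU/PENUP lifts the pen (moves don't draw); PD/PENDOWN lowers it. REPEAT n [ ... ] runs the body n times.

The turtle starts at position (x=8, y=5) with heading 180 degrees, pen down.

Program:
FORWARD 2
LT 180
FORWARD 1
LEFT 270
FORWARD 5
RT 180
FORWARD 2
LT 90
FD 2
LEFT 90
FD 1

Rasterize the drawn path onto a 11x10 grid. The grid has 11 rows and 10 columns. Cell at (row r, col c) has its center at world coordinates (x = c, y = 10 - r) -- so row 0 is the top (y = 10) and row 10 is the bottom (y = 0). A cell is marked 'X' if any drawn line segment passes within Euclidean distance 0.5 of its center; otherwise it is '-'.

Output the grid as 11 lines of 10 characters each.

Answer: ----------
----------
----------
----------
----------
------XXX-
-------X--
-------X--
-----XXX--
-----X-X--
-------X--

Derivation:
Segment 0: (8,5) -> (6,5)
Segment 1: (6,5) -> (7,5)
Segment 2: (7,5) -> (7,0)
Segment 3: (7,0) -> (7,2)
Segment 4: (7,2) -> (5,2)
Segment 5: (5,2) -> (5,1)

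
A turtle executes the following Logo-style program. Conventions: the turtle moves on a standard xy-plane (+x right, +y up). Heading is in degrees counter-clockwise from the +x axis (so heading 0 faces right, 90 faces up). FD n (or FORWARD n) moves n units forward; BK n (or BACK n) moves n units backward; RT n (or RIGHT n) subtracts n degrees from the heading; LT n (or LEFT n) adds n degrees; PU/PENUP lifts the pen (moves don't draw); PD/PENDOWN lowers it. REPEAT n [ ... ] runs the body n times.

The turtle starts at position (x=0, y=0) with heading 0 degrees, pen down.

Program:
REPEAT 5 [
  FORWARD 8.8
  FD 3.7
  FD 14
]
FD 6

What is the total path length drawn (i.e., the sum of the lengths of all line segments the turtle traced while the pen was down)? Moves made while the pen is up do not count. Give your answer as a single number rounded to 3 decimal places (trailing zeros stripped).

Executing turtle program step by step:
Start: pos=(0,0), heading=0, pen down
REPEAT 5 [
  -- iteration 1/5 --
  FD 8.8: (0,0) -> (8.8,0) [heading=0, draw]
  FD 3.7: (8.8,0) -> (12.5,0) [heading=0, draw]
  FD 14: (12.5,0) -> (26.5,0) [heading=0, draw]
  -- iteration 2/5 --
  FD 8.8: (26.5,0) -> (35.3,0) [heading=0, draw]
  FD 3.7: (35.3,0) -> (39,0) [heading=0, draw]
  FD 14: (39,0) -> (53,0) [heading=0, draw]
  -- iteration 3/5 --
  FD 8.8: (53,0) -> (61.8,0) [heading=0, draw]
  FD 3.7: (61.8,0) -> (65.5,0) [heading=0, draw]
  FD 14: (65.5,0) -> (79.5,0) [heading=0, draw]
  -- iteration 4/5 --
  FD 8.8: (79.5,0) -> (88.3,0) [heading=0, draw]
  FD 3.7: (88.3,0) -> (92,0) [heading=0, draw]
  FD 14: (92,0) -> (106,0) [heading=0, draw]
  -- iteration 5/5 --
  FD 8.8: (106,0) -> (114.8,0) [heading=0, draw]
  FD 3.7: (114.8,0) -> (118.5,0) [heading=0, draw]
  FD 14: (118.5,0) -> (132.5,0) [heading=0, draw]
]
FD 6: (132.5,0) -> (138.5,0) [heading=0, draw]
Final: pos=(138.5,0), heading=0, 16 segment(s) drawn

Segment lengths:
  seg 1: (0,0) -> (8.8,0), length = 8.8
  seg 2: (8.8,0) -> (12.5,0), length = 3.7
  seg 3: (12.5,0) -> (26.5,0), length = 14
  seg 4: (26.5,0) -> (35.3,0), length = 8.8
  seg 5: (35.3,0) -> (39,0), length = 3.7
  seg 6: (39,0) -> (53,0), length = 14
  seg 7: (53,0) -> (61.8,0), length = 8.8
  seg 8: (61.8,0) -> (65.5,0), length = 3.7
  seg 9: (65.5,0) -> (79.5,0), length = 14
  seg 10: (79.5,0) -> (88.3,0), length = 8.8
  seg 11: (88.3,0) -> (92,0), length = 3.7
  seg 12: (92,0) -> (106,0), length = 14
  seg 13: (106,0) -> (114.8,0), length = 8.8
  seg 14: (114.8,0) -> (118.5,0), length = 3.7
  seg 15: (118.5,0) -> (132.5,0), length = 14
  seg 16: (132.5,0) -> (138.5,0), length = 6
Total = 138.5

Answer: 138.5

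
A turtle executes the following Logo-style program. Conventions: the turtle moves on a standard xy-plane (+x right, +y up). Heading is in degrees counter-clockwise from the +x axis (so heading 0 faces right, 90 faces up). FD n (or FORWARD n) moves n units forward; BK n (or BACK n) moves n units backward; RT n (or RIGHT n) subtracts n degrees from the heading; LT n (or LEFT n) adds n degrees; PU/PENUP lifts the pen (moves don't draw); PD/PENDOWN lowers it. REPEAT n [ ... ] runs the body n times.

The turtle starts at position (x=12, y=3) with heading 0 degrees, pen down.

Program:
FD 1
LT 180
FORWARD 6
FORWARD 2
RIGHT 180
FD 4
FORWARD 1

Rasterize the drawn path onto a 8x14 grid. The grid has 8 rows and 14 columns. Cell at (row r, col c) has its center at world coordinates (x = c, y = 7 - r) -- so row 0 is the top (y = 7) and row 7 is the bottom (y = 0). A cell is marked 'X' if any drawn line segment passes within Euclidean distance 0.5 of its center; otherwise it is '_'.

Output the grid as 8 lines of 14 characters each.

Segment 0: (12,3) -> (13,3)
Segment 1: (13,3) -> (7,3)
Segment 2: (7,3) -> (5,3)
Segment 3: (5,3) -> (9,3)
Segment 4: (9,3) -> (10,3)

Answer: ______________
______________
______________
______________
_____XXXXXXXXX
______________
______________
______________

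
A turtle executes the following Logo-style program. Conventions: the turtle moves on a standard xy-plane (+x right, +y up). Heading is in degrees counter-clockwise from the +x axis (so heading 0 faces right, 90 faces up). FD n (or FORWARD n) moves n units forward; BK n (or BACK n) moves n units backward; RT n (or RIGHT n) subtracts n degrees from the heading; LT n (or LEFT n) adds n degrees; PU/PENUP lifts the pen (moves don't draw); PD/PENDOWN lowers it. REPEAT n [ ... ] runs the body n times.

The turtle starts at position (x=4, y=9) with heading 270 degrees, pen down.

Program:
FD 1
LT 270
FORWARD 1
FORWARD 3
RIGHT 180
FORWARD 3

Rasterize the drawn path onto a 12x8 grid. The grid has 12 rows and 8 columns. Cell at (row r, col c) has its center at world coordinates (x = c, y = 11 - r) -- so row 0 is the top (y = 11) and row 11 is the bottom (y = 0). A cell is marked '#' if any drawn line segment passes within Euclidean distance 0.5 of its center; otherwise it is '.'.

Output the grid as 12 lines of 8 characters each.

Answer: ........
........
....#...
#####...
........
........
........
........
........
........
........
........

Derivation:
Segment 0: (4,9) -> (4,8)
Segment 1: (4,8) -> (3,8)
Segment 2: (3,8) -> (0,8)
Segment 3: (0,8) -> (3,8)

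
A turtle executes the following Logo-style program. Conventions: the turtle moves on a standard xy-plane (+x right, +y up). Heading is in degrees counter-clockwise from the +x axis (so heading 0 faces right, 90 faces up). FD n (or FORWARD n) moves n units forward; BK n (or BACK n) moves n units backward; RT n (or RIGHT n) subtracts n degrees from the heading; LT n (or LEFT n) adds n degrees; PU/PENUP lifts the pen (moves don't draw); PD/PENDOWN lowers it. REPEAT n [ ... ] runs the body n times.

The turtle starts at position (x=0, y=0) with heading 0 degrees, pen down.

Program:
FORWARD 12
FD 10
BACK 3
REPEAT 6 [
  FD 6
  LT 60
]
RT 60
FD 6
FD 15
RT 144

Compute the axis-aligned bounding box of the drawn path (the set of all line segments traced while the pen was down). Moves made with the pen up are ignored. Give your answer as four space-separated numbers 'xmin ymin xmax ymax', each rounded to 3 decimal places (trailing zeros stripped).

Executing turtle program step by step:
Start: pos=(0,0), heading=0, pen down
FD 12: (0,0) -> (12,0) [heading=0, draw]
FD 10: (12,0) -> (22,0) [heading=0, draw]
BK 3: (22,0) -> (19,0) [heading=0, draw]
REPEAT 6 [
  -- iteration 1/6 --
  FD 6: (19,0) -> (25,0) [heading=0, draw]
  LT 60: heading 0 -> 60
  -- iteration 2/6 --
  FD 6: (25,0) -> (28,5.196) [heading=60, draw]
  LT 60: heading 60 -> 120
  -- iteration 3/6 --
  FD 6: (28,5.196) -> (25,10.392) [heading=120, draw]
  LT 60: heading 120 -> 180
  -- iteration 4/6 --
  FD 6: (25,10.392) -> (19,10.392) [heading=180, draw]
  LT 60: heading 180 -> 240
  -- iteration 5/6 --
  FD 6: (19,10.392) -> (16,5.196) [heading=240, draw]
  LT 60: heading 240 -> 300
  -- iteration 6/6 --
  FD 6: (16,5.196) -> (19,0) [heading=300, draw]
  LT 60: heading 300 -> 0
]
RT 60: heading 0 -> 300
FD 6: (19,0) -> (22,-5.196) [heading=300, draw]
FD 15: (22,-5.196) -> (29.5,-18.187) [heading=300, draw]
RT 144: heading 300 -> 156
Final: pos=(29.5,-18.187), heading=156, 11 segment(s) drawn

Segment endpoints: x in {0, 12, 16, 19, 19, 22, 22, 25, 28, 29.5}, y in {-18.187, -5.196, 0, 0, 5.196, 5.196, 10.392}
xmin=0, ymin=-18.187, xmax=29.5, ymax=10.392

Answer: 0 -18.187 29.5 10.392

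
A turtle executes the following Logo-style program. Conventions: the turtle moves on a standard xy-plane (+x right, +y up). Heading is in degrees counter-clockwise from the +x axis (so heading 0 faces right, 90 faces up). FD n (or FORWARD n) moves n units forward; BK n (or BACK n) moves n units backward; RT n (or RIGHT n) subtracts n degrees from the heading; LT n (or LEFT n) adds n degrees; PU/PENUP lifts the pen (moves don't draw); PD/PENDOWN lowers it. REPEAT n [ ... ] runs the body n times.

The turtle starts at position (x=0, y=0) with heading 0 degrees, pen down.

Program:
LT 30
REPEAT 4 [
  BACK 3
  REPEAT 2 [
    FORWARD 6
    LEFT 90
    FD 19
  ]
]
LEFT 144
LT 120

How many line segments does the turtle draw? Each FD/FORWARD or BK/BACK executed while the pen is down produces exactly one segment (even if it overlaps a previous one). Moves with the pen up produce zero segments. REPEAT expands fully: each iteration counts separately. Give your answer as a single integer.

Answer: 20

Derivation:
Executing turtle program step by step:
Start: pos=(0,0), heading=0, pen down
LT 30: heading 0 -> 30
REPEAT 4 [
  -- iteration 1/4 --
  BK 3: (0,0) -> (-2.598,-1.5) [heading=30, draw]
  REPEAT 2 [
    -- iteration 1/2 --
    FD 6: (-2.598,-1.5) -> (2.598,1.5) [heading=30, draw]
    LT 90: heading 30 -> 120
    FD 19: (2.598,1.5) -> (-6.902,17.954) [heading=120, draw]
    -- iteration 2/2 --
    FD 6: (-6.902,17.954) -> (-9.902,23.151) [heading=120, draw]
    LT 90: heading 120 -> 210
    FD 19: (-9.902,23.151) -> (-26.356,13.651) [heading=210, draw]
  ]
  -- iteration 2/4 --
  BK 3: (-26.356,13.651) -> (-23.758,15.151) [heading=210, draw]
  REPEAT 2 [
    -- iteration 1/2 --
    FD 6: (-23.758,15.151) -> (-28.954,12.151) [heading=210, draw]
    LT 90: heading 210 -> 300
    FD 19: (-28.954,12.151) -> (-19.454,-4.304) [heading=300, draw]
    -- iteration 2/2 --
    FD 6: (-19.454,-4.304) -> (-16.454,-9.5) [heading=300, draw]
    LT 90: heading 300 -> 30
    FD 19: (-16.454,-9.5) -> (0,0) [heading=30, draw]
  ]
  -- iteration 3/4 --
  BK 3: (0,0) -> (-2.598,-1.5) [heading=30, draw]
  REPEAT 2 [
    -- iteration 1/2 --
    FD 6: (-2.598,-1.5) -> (2.598,1.5) [heading=30, draw]
    LT 90: heading 30 -> 120
    FD 19: (2.598,1.5) -> (-6.902,17.954) [heading=120, draw]
    -- iteration 2/2 --
    FD 6: (-6.902,17.954) -> (-9.902,23.151) [heading=120, draw]
    LT 90: heading 120 -> 210
    FD 19: (-9.902,23.151) -> (-26.356,13.651) [heading=210, draw]
  ]
  -- iteration 4/4 --
  BK 3: (-26.356,13.651) -> (-23.758,15.151) [heading=210, draw]
  REPEAT 2 [
    -- iteration 1/2 --
    FD 6: (-23.758,15.151) -> (-28.954,12.151) [heading=210, draw]
    LT 90: heading 210 -> 300
    FD 19: (-28.954,12.151) -> (-19.454,-4.304) [heading=300, draw]
    -- iteration 2/2 --
    FD 6: (-19.454,-4.304) -> (-16.454,-9.5) [heading=300, draw]
    LT 90: heading 300 -> 30
    FD 19: (-16.454,-9.5) -> (0,0) [heading=30, draw]
  ]
]
LT 144: heading 30 -> 174
LT 120: heading 174 -> 294
Final: pos=(0,0), heading=294, 20 segment(s) drawn
Segments drawn: 20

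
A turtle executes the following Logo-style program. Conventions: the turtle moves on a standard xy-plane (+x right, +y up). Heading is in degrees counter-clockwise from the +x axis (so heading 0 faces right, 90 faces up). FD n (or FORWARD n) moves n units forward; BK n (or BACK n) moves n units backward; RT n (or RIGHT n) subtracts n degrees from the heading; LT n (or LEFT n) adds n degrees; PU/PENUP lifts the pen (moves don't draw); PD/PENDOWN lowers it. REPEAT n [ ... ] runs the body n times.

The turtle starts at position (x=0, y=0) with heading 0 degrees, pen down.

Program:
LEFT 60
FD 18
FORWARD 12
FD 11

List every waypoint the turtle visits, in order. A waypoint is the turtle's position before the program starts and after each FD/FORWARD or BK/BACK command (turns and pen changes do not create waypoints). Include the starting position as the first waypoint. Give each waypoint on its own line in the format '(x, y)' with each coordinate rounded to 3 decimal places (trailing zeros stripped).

Answer: (0, 0)
(9, 15.588)
(15, 25.981)
(20.5, 35.507)

Derivation:
Executing turtle program step by step:
Start: pos=(0,0), heading=0, pen down
LT 60: heading 0 -> 60
FD 18: (0,0) -> (9,15.588) [heading=60, draw]
FD 12: (9,15.588) -> (15,25.981) [heading=60, draw]
FD 11: (15,25.981) -> (20.5,35.507) [heading=60, draw]
Final: pos=(20.5,35.507), heading=60, 3 segment(s) drawn
Waypoints (4 total):
(0, 0)
(9, 15.588)
(15, 25.981)
(20.5, 35.507)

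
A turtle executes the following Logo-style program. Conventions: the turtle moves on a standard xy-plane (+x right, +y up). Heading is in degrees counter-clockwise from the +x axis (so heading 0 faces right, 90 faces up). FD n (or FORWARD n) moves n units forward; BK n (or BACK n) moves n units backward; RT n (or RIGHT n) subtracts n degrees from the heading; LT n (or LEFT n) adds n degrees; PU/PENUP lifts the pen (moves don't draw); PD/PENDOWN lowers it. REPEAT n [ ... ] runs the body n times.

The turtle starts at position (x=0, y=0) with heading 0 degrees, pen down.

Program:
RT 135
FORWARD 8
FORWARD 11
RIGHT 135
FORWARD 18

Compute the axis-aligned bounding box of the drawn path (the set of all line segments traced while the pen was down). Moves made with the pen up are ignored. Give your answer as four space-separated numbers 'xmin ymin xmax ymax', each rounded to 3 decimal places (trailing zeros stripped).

Executing turtle program step by step:
Start: pos=(0,0), heading=0, pen down
RT 135: heading 0 -> 225
FD 8: (0,0) -> (-5.657,-5.657) [heading=225, draw]
FD 11: (-5.657,-5.657) -> (-13.435,-13.435) [heading=225, draw]
RT 135: heading 225 -> 90
FD 18: (-13.435,-13.435) -> (-13.435,4.565) [heading=90, draw]
Final: pos=(-13.435,4.565), heading=90, 3 segment(s) drawn

Segment endpoints: x in {-13.435, -13.435, -5.657, 0}, y in {-13.435, -5.657, 0, 4.565}
xmin=-13.435, ymin=-13.435, xmax=0, ymax=4.565

Answer: -13.435 -13.435 0 4.565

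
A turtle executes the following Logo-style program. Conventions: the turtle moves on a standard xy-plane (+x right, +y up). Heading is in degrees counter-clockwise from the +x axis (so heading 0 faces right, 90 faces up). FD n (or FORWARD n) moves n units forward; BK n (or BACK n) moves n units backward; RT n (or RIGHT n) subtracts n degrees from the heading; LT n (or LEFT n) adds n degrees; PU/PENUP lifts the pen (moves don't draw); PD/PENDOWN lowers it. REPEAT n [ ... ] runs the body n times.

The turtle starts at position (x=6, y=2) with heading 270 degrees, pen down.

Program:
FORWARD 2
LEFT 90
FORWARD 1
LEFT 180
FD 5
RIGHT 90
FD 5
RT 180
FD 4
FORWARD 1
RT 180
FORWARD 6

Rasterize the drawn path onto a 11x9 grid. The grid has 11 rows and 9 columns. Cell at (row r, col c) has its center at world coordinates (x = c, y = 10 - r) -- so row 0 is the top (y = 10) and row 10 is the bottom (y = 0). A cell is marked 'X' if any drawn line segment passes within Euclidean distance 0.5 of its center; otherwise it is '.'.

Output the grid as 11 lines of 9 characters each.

Segment 0: (6,2) -> (6,0)
Segment 1: (6,0) -> (7,-0)
Segment 2: (7,-0) -> (2,0)
Segment 3: (2,0) -> (2,5)
Segment 4: (2,5) -> (2,1)
Segment 5: (2,1) -> (2,0)
Segment 6: (2,0) -> (2,6)

Answer: .........
.........
.........
.........
..X......
..X......
..X......
..X......
..X...X..
..X...X..
..XXXXXX.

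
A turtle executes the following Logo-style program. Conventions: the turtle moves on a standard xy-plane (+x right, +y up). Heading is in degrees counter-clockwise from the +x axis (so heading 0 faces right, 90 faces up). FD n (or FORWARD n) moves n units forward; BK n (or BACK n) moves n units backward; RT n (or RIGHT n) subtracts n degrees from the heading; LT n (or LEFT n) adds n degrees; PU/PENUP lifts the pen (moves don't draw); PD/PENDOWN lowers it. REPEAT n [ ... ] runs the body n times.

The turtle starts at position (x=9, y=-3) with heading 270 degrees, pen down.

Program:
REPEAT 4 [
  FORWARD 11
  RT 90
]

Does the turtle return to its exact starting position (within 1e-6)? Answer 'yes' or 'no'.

Executing turtle program step by step:
Start: pos=(9,-3), heading=270, pen down
REPEAT 4 [
  -- iteration 1/4 --
  FD 11: (9,-3) -> (9,-14) [heading=270, draw]
  RT 90: heading 270 -> 180
  -- iteration 2/4 --
  FD 11: (9,-14) -> (-2,-14) [heading=180, draw]
  RT 90: heading 180 -> 90
  -- iteration 3/4 --
  FD 11: (-2,-14) -> (-2,-3) [heading=90, draw]
  RT 90: heading 90 -> 0
  -- iteration 4/4 --
  FD 11: (-2,-3) -> (9,-3) [heading=0, draw]
  RT 90: heading 0 -> 270
]
Final: pos=(9,-3), heading=270, 4 segment(s) drawn

Start position: (9, -3)
Final position: (9, -3)
Distance = 0; < 1e-6 -> CLOSED

Answer: yes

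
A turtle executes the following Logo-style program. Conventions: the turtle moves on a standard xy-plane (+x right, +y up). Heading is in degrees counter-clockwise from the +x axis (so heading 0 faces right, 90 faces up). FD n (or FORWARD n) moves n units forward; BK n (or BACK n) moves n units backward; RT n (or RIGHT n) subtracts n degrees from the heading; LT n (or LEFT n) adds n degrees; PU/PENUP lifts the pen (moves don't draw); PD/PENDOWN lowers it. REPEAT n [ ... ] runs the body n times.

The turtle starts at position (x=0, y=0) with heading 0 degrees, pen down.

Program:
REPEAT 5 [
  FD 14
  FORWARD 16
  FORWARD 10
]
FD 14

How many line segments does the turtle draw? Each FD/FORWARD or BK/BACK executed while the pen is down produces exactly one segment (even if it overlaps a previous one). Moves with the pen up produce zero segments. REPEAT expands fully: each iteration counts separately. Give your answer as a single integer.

Executing turtle program step by step:
Start: pos=(0,0), heading=0, pen down
REPEAT 5 [
  -- iteration 1/5 --
  FD 14: (0,0) -> (14,0) [heading=0, draw]
  FD 16: (14,0) -> (30,0) [heading=0, draw]
  FD 10: (30,0) -> (40,0) [heading=0, draw]
  -- iteration 2/5 --
  FD 14: (40,0) -> (54,0) [heading=0, draw]
  FD 16: (54,0) -> (70,0) [heading=0, draw]
  FD 10: (70,0) -> (80,0) [heading=0, draw]
  -- iteration 3/5 --
  FD 14: (80,0) -> (94,0) [heading=0, draw]
  FD 16: (94,0) -> (110,0) [heading=0, draw]
  FD 10: (110,0) -> (120,0) [heading=0, draw]
  -- iteration 4/5 --
  FD 14: (120,0) -> (134,0) [heading=0, draw]
  FD 16: (134,0) -> (150,0) [heading=0, draw]
  FD 10: (150,0) -> (160,0) [heading=0, draw]
  -- iteration 5/5 --
  FD 14: (160,0) -> (174,0) [heading=0, draw]
  FD 16: (174,0) -> (190,0) [heading=0, draw]
  FD 10: (190,0) -> (200,0) [heading=0, draw]
]
FD 14: (200,0) -> (214,0) [heading=0, draw]
Final: pos=(214,0), heading=0, 16 segment(s) drawn
Segments drawn: 16

Answer: 16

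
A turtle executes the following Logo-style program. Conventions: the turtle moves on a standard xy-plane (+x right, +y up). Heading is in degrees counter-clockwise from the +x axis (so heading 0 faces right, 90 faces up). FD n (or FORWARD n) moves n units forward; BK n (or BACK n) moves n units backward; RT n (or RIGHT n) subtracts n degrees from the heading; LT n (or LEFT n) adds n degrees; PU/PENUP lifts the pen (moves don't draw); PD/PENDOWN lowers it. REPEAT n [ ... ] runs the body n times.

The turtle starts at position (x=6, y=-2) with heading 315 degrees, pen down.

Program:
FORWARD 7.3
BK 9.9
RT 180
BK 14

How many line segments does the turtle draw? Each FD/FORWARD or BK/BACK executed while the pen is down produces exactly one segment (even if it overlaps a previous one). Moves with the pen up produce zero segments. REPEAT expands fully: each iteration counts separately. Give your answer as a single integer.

Answer: 3

Derivation:
Executing turtle program step by step:
Start: pos=(6,-2), heading=315, pen down
FD 7.3: (6,-2) -> (11.162,-7.162) [heading=315, draw]
BK 9.9: (11.162,-7.162) -> (4.162,-0.162) [heading=315, draw]
RT 180: heading 315 -> 135
BK 14: (4.162,-0.162) -> (14.061,-10.061) [heading=135, draw]
Final: pos=(14.061,-10.061), heading=135, 3 segment(s) drawn
Segments drawn: 3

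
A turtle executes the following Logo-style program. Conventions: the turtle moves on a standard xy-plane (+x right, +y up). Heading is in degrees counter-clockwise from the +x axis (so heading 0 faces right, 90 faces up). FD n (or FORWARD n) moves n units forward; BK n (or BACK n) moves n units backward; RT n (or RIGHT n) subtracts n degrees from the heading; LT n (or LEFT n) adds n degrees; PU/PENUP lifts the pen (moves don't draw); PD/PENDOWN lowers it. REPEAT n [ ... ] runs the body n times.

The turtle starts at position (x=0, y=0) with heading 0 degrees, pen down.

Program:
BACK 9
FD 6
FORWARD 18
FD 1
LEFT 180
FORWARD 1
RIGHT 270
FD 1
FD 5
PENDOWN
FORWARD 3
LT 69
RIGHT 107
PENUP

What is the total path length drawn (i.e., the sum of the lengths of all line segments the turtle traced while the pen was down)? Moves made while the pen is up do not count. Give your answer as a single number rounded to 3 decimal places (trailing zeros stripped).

Answer: 44

Derivation:
Executing turtle program step by step:
Start: pos=(0,0), heading=0, pen down
BK 9: (0,0) -> (-9,0) [heading=0, draw]
FD 6: (-9,0) -> (-3,0) [heading=0, draw]
FD 18: (-3,0) -> (15,0) [heading=0, draw]
FD 1: (15,0) -> (16,0) [heading=0, draw]
LT 180: heading 0 -> 180
FD 1: (16,0) -> (15,0) [heading=180, draw]
RT 270: heading 180 -> 270
FD 1: (15,0) -> (15,-1) [heading=270, draw]
FD 5: (15,-1) -> (15,-6) [heading=270, draw]
PD: pen down
FD 3: (15,-6) -> (15,-9) [heading=270, draw]
LT 69: heading 270 -> 339
RT 107: heading 339 -> 232
PU: pen up
Final: pos=(15,-9), heading=232, 8 segment(s) drawn

Segment lengths:
  seg 1: (0,0) -> (-9,0), length = 9
  seg 2: (-9,0) -> (-3,0), length = 6
  seg 3: (-3,0) -> (15,0), length = 18
  seg 4: (15,0) -> (16,0), length = 1
  seg 5: (16,0) -> (15,0), length = 1
  seg 6: (15,0) -> (15,-1), length = 1
  seg 7: (15,-1) -> (15,-6), length = 5
  seg 8: (15,-6) -> (15,-9), length = 3
Total = 44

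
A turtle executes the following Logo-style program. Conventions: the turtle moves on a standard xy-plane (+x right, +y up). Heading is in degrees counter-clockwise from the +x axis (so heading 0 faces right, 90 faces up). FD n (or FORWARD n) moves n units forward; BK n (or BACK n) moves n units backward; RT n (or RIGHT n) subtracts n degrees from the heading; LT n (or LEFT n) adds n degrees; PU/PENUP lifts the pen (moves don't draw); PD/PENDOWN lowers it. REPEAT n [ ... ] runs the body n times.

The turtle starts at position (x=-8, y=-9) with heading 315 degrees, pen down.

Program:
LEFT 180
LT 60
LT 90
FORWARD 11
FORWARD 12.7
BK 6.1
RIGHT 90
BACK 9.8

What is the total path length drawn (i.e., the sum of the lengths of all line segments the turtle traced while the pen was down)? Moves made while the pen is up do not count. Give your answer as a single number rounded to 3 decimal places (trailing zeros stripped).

Executing turtle program step by step:
Start: pos=(-8,-9), heading=315, pen down
LT 180: heading 315 -> 135
LT 60: heading 135 -> 195
LT 90: heading 195 -> 285
FD 11: (-8,-9) -> (-5.153,-19.625) [heading=285, draw]
FD 12.7: (-5.153,-19.625) -> (-1.866,-31.892) [heading=285, draw]
BK 6.1: (-1.866,-31.892) -> (-3.445,-26) [heading=285, draw]
RT 90: heading 285 -> 195
BK 9.8: (-3.445,-26) -> (6.021,-23.464) [heading=195, draw]
Final: pos=(6.021,-23.464), heading=195, 4 segment(s) drawn

Segment lengths:
  seg 1: (-8,-9) -> (-5.153,-19.625), length = 11
  seg 2: (-5.153,-19.625) -> (-1.866,-31.892), length = 12.7
  seg 3: (-1.866,-31.892) -> (-3.445,-26), length = 6.1
  seg 4: (-3.445,-26) -> (6.021,-23.464), length = 9.8
Total = 39.6

Answer: 39.6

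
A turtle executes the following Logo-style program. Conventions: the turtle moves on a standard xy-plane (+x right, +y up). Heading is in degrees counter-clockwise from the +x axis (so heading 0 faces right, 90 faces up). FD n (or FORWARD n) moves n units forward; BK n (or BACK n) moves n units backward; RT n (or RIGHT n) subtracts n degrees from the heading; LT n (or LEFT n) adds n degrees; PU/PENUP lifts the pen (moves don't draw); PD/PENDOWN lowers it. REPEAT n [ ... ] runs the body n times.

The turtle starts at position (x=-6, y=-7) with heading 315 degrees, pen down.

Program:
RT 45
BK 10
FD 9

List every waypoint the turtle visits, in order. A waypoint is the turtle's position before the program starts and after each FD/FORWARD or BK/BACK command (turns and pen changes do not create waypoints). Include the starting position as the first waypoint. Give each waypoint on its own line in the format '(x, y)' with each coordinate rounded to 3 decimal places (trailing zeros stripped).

Answer: (-6, -7)
(-6, 3)
(-6, -6)

Derivation:
Executing turtle program step by step:
Start: pos=(-6,-7), heading=315, pen down
RT 45: heading 315 -> 270
BK 10: (-6,-7) -> (-6,3) [heading=270, draw]
FD 9: (-6,3) -> (-6,-6) [heading=270, draw]
Final: pos=(-6,-6), heading=270, 2 segment(s) drawn
Waypoints (3 total):
(-6, -7)
(-6, 3)
(-6, -6)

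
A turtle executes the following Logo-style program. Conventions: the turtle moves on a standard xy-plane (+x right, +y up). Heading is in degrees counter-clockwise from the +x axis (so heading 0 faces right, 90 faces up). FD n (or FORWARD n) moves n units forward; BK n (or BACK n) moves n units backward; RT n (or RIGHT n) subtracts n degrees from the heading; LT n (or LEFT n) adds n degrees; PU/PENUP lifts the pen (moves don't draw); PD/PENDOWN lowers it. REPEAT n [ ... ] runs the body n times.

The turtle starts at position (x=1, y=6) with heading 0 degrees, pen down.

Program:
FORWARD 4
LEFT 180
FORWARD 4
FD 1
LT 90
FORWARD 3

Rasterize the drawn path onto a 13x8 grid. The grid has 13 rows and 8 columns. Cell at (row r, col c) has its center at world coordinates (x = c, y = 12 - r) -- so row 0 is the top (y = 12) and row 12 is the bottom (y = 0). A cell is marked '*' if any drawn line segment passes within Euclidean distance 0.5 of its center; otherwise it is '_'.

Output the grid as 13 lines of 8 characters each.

Segment 0: (1,6) -> (5,6)
Segment 1: (5,6) -> (1,6)
Segment 2: (1,6) -> (0,6)
Segment 3: (0,6) -> (-0,3)

Answer: ________
________
________
________
________
________
******__
*_______
*_______
*_______
________
________
________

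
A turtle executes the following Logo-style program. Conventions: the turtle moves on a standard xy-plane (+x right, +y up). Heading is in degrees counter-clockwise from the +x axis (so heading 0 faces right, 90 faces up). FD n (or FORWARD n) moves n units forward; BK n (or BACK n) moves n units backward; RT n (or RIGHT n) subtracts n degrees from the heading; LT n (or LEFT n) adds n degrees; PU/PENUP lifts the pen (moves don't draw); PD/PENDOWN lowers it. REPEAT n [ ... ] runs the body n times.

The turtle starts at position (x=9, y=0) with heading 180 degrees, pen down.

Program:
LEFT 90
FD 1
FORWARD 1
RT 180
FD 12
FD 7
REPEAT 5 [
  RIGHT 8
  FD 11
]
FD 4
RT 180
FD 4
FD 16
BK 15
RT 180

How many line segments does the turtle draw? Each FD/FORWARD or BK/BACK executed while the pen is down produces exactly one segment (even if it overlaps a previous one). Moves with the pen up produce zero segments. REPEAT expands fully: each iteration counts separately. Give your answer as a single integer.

Answer: 13

Derivation:
Executing turtle program step by step:
Start: pos=(9,0), heading=180, pen down
LT 90: heading 180 -> 270
FD 1: (9,0) -> (9,-1) [heading=270, draw]
FD 1: (9,-1) -> (9,-2) [heading=270, draw]
RT 180: heading 270 -> 90
FD 12: (9,-2) -> (9,10) [heading=90, draw]
FD 7: (9,10) -> (9,17) [heading=90, draw]
REPEAT 5 [
  -- iteration 1/5 --
  RT 8: heading 90 -> 82
  FD 11: (9,17) -> (10.531,27.893) [heading=82, draw]
  -- iteration 2/5 --
  RT 8: heading 82 -> 74
  FD 11: (10.531,27.893) -> (13.563,38.467) [heading=74, draw]
  -- iteration 3/5 --
  RT 8: heading 74 -> 66
  FD 11: (13.563,38.467) -> (18.037,48.516) [heading=66, draw]
  -- iteration 4/5 --
  RT 8: heading 66 -> 58
  FD 11: (18.037,48.516) -> (23.866,57.844) [heading=58, draw]
  -- iteration 5/5 --
  RT 8: heading 58 -> 50
  FD 11: (23.866,57.844) -> (30.937,66.271) [heading=50, draw]
]
FD 4: (30.937,66.271) -> (33.508,69.335) [heading=50, draw]
RT 180: heading 50 -> 230
FD 4: (33.508,69.335) -> (30.937,66.271) [heading=230, draw]
FD 16: (30.937,66.271) -> (20.652,54.014) [heading=230, draw]
BK 15: (20.652,54.014) -> (30.294,65.505) [heading=230, draw]
RT 180: heading 230 -> 50
Final: pos=(30.294,65.505), heading=50, 13 segment(s) drawn
Segments drawn: 13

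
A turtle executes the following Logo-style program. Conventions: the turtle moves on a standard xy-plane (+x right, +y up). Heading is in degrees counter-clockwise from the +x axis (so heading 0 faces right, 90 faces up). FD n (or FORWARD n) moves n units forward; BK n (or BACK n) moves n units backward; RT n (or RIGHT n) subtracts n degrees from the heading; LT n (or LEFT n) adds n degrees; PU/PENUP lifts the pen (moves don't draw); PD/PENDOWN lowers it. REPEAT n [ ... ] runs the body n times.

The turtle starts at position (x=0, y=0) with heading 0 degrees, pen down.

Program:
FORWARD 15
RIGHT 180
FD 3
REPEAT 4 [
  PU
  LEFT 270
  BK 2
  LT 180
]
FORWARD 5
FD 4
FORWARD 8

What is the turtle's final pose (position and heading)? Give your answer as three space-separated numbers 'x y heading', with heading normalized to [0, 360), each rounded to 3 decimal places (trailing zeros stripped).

Answer: -5 0 180

Derivation:
Executing turtle program step by step:
Start: pos=(0,0), heading=0, pen down
FD 15: (0,0) -> (15,0) [heading=0, draw]
RT 180: heading 0 -> 180
FD 3: (15,0) -> (12,0) [heading=180, draw]
REPEAT 4 [
  -- iteration 1/4 --
  PU: pen up
  LT 270: heading 180 -> 90
  BK 2: (12,0) -> (12,-2) [heading=90, move]
  LT 180: heading 90 -> 270
  -- iteration 2/4 --
  PU: pen up
  LT 270: heading 270 -> 180
  BK 2: (12,-2) -> (14,-2) [heading=180, move]
  LT 180: heading 180 -> 0
  -- iteration 3/4 --
  PU: pen up
  LT 270: heading 0 -> 270
  BK 2: (14,-2) -> (14,0) [heading=270, move]
  LT 180: heading 270 -> 90
  -- iteration 4/4 --
  PU: pen up
  LT 270: heading 90 -> 0
  BK 2: (14,0) -> (12,0) [heading=0, move]
  LT 180: heading 0 -> 180
]
FD 5: (12,0) -> (7,0) [heading=180, move]
FD 4: (7,0) -> (3,0) [heading=180, move]
FD 8: (3,0) -> (-5,0) [heading=180, move]
Final: pos=(-5,0), heading=180, 2 segment(s) drawn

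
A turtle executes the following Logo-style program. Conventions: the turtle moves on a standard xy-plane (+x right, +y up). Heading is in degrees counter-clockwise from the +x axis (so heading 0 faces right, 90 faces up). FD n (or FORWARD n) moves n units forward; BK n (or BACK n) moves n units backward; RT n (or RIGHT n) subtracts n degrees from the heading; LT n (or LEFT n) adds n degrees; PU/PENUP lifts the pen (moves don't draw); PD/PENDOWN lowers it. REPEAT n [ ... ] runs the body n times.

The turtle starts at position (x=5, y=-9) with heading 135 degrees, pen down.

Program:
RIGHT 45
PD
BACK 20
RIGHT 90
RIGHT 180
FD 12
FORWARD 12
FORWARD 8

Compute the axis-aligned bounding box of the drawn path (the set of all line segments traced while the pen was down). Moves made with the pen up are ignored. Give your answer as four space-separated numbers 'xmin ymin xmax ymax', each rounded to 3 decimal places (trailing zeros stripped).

Executing turtle program step by step:
Start: pos=(5,-9), heading=135, pen down
RT 45: heading 135 -> 90
PD: pen down
BK 20: (5,-9) -> (5,-29) [heading=90, draw]
RT 90: heading 90 -> 0
RT 180: heading 0 -> 180
FD 12: (5,-29) -> (-7,-29) [heading=180, draw]
FD 12: (-7,-29) -> (-19,-29) [heading=180, draw]
FD 8: (-19,-29) -> (-27,-29) [heading=180, draw]
Final: pos=(-27,-29), heading=180, 4 segment(s) drawn

Segment endpoints: x in {-27, -19, -7, 5, 5}, y in {-29, -9}
xmin=-27, ymin=-29, xmax=5, ymax=-9

Answer: -27 -29 5 -9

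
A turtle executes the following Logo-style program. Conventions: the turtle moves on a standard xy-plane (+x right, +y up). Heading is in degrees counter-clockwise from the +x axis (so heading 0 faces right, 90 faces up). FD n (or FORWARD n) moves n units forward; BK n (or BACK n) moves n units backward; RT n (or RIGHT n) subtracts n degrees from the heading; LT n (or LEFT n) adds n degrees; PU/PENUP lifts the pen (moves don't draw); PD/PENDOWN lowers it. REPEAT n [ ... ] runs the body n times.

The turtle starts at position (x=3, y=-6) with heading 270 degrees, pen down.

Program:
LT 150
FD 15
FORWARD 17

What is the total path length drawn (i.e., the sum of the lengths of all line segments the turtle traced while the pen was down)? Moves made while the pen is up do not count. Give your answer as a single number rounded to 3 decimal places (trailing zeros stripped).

Answer: 32

Derivation:
Executing turtle program step by step:
Start: pos=(3,-6), heading=270, pen down
LT 150: heading 270 -> 60
FD 15: (3,-6) -> (10.5,6.99) [heading=60, draw]
FD 17: (10.5,6.99) -> (19,21.713) [heading=60, draw]
Final: pos=(19,21.713), heading=60, 2 segment(s) drawn

Segment lengths:
  seg 1: (3,-6) -> (10.5,6.99), length = 15
  seg 2: (10.5,6.99) -> (19,21.713), length = 17
Total = 32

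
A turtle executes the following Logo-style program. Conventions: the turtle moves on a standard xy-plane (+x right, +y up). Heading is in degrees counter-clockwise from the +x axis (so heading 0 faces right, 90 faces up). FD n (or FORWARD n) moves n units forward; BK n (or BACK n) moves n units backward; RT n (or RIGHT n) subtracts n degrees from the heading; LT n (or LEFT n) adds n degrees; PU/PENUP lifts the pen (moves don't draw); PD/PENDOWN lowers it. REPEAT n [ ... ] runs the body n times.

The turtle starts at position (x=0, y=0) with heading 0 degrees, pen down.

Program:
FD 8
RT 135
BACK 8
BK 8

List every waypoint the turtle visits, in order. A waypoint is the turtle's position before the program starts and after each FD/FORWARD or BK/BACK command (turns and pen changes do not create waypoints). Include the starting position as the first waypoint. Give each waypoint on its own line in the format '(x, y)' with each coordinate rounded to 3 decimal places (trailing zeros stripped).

Executing turtle program step by step:
Start: pos=(0,0), heading=0, pen down
FD 8: (0,0) -> (8,0) [heading=0, draw]
RT 135: heading 0 -> 225
BK 8: (8,0) -> (13.657,5.657) [heading=225, draw]
BK 8: (13.657,5.657) -> (19.314,11.314) [heading=225, draw]
Final: pos=(19.314,11.314), heading=225, 3 segment(s) drawn
Waypoints (4 total):
(0, 0)
(8, 0)
(13.657, 5.657)
(19.314, 11.314)

Answer: (0, 0)
(8, 0)
(13.657, 5.657)
(19.314, 11.314)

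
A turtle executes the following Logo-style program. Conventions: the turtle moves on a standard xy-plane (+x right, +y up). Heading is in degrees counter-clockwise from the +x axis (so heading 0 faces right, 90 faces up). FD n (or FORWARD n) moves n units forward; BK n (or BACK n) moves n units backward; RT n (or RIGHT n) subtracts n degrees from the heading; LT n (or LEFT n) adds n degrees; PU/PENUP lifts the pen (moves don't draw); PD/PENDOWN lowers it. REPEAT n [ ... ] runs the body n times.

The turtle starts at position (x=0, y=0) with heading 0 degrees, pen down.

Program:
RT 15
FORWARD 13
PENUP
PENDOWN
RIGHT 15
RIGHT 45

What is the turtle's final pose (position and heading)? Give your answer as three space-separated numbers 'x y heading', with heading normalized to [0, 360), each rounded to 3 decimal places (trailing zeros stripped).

Answer: 12.557 -3.365 285

Derivation:
Executing turtle program step by step:
Start: pos=(0,0), heading=0, pen down
RT 15: heading 0 -> 345
FD 13: (0,0) -> (12.557,-3.365) [heading=345, draw]
PU: pen up
PD: pen down
RT 15: heading 345 -> 330
RT 45: heading 330 -> 285
Final: pos=(12.557,-3.365), heading=285, 1 segment(s) drawn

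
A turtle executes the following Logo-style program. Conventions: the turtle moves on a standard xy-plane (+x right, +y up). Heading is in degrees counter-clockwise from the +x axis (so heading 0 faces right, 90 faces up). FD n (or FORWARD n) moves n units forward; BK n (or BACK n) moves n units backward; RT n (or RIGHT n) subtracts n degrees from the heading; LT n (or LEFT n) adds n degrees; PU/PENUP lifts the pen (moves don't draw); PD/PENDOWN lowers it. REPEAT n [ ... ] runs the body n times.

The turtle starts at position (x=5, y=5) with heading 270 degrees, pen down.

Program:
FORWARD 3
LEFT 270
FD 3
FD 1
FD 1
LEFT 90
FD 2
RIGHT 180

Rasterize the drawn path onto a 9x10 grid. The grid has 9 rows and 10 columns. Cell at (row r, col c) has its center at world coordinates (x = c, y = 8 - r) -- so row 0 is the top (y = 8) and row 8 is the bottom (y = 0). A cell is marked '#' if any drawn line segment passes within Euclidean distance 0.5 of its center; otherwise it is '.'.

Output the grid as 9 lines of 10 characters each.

Segment 0: (5,5) -> (5,2)
Segment 1: (5,2) -> (2,2)
Segment 2: (2,2) -> (1,2)
Segment 3: (1,2) -> (-0,2)
Segment 4: (-0,2) -> (-0,0)

Answer: ..........
..........
..........
.....#....
.....#....
.....#....
######....
#.........
#.........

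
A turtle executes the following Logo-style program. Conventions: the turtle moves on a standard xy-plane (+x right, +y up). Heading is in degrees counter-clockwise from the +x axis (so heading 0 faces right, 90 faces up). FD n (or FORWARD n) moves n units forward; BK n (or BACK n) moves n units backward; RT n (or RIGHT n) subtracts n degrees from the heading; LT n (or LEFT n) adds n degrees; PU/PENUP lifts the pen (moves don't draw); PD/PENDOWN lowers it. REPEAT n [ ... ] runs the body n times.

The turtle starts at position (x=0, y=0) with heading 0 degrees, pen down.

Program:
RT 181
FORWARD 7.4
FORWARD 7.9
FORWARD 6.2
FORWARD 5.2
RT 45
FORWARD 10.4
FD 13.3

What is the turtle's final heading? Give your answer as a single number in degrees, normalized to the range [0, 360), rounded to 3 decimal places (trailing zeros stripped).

Executing turtle program step by step:
Start: pos=(0,0), heading=0, pen down
RT 181: heading 0 -> 179
FD 7.4: (0,0) -> (-7.399,0.129) [heading=179, draw]
FD 7.9: (-7.399,0.129) -> (-15.298,0.267) [heading=179, draw]
FD 6.2: (-15.298,0.267) -> (-21.497,0.375) [heading=179, draw]
FD 5.2: (-21.497,0.375) -> (-26.696,0.466) [heading=179, draw]
RT 45: heading 179 -> 134
FD 10.4: (-26.696,0.466) -> (-33.92,7.947) [heading=134, draw]
FD 13.3: (-33.92,7.947) -> (-43.159,17.514) [heading=134, draw]
Final: pos=(-43.159,17.514), heading=134, 6 segment(s) drawn

Answer: 134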